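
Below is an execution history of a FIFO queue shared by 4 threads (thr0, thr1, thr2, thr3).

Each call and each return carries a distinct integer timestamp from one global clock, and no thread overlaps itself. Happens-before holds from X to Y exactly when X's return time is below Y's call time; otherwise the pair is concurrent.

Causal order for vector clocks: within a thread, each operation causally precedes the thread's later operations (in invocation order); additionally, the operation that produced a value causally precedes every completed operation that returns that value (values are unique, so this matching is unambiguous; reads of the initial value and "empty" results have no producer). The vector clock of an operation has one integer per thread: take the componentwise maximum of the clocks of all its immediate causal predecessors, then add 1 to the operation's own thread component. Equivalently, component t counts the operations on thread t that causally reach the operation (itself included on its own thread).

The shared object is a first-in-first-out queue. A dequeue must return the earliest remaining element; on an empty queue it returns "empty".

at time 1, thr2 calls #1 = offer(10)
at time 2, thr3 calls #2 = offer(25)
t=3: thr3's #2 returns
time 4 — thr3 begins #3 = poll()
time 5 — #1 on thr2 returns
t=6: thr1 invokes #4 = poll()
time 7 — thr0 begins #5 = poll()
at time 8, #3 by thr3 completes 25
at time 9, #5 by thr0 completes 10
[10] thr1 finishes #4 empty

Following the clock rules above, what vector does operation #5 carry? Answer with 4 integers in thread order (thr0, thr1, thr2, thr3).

invoked at 2, #2 has no predecessors; its own thr3 bump gives (0, 0, 0, 1)
invoked at 1, #1 has no predecessors; its own thr2 bump gives (0, 0, 1, 0)
invoked at 6, #4 has no predecessors; its own thr1 bump gives (0, 1, 0, 0)
from VC(#2)=(0, 0, 0, 1), #3 (invoked 4) maxes components and bumps thr3 → (0, 0, 0, 2)
from VC(#1)=(0, 0, 1, 0), #5 (invoked 7) maxes components and bumps thr0 → (1, 0, 1, 0)
target: VC(#5) = (1, 0, 1, 0)

(1, 0, 1, 0)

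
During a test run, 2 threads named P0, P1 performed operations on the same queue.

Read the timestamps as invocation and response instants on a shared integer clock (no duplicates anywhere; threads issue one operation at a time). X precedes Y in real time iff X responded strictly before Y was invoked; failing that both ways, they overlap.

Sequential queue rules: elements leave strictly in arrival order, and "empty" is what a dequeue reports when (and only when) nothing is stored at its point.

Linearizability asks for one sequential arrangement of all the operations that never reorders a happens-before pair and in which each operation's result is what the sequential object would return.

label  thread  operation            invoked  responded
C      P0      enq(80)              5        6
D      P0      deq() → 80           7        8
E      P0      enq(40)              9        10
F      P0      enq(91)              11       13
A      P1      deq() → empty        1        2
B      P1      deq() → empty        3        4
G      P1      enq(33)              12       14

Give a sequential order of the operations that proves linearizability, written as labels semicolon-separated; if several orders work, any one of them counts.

step 1: A deq() → empty — queue <>
step 2: B deq() → empty — queue <>
step 3: C enq(80) — queue <80>
step 4: D deq() → 80 — queue <>
step 5: E enq(40) — queue <40>
step 6: F enq(91) — queue <40,91>
step 7: G enq(33) — queue <40,91,33>

A; B; C; D; E; F; G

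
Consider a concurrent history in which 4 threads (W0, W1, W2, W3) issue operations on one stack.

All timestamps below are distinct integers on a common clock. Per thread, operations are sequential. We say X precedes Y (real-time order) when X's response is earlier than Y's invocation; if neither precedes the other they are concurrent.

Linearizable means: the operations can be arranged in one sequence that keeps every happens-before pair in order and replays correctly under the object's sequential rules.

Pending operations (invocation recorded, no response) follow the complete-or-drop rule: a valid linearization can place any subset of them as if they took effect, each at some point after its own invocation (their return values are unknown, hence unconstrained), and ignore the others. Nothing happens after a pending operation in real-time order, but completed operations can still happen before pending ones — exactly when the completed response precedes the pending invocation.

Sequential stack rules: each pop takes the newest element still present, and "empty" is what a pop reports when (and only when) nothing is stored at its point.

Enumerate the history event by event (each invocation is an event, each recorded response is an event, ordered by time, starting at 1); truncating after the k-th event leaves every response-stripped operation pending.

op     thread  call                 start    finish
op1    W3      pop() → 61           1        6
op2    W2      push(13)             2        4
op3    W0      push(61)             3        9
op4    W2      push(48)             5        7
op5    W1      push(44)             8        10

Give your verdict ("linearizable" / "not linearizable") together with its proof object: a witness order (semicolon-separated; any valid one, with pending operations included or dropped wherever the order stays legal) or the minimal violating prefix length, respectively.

after step 1 (op2 push(13)): stack <13>
after step 2 (op3 push(61)): stack <13,61>
after step 3 (op1 pop() → 61): stack <13>
after step 4 (op4 push(48)): stack <13,48>
after step 5 (op5 push(44)): stack <13,48,44>

linearizable — witness: op2; op3; op1; op4; op5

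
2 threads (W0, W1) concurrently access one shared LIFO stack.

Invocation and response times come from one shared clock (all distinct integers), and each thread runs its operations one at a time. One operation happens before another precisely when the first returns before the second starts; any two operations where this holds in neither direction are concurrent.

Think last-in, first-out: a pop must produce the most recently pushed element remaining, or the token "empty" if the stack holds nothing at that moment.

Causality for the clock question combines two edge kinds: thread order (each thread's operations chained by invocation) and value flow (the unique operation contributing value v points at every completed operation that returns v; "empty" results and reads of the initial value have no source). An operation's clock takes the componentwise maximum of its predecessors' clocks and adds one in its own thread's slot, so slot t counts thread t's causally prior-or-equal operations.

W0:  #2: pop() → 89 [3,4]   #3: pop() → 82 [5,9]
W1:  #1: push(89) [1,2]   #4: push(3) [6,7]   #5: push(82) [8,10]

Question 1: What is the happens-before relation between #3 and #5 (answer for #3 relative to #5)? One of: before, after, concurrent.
Answer: concurrent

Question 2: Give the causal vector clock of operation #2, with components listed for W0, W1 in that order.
Answer: (1, 1)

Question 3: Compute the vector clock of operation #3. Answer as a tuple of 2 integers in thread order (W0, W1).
Answer: (2, 3)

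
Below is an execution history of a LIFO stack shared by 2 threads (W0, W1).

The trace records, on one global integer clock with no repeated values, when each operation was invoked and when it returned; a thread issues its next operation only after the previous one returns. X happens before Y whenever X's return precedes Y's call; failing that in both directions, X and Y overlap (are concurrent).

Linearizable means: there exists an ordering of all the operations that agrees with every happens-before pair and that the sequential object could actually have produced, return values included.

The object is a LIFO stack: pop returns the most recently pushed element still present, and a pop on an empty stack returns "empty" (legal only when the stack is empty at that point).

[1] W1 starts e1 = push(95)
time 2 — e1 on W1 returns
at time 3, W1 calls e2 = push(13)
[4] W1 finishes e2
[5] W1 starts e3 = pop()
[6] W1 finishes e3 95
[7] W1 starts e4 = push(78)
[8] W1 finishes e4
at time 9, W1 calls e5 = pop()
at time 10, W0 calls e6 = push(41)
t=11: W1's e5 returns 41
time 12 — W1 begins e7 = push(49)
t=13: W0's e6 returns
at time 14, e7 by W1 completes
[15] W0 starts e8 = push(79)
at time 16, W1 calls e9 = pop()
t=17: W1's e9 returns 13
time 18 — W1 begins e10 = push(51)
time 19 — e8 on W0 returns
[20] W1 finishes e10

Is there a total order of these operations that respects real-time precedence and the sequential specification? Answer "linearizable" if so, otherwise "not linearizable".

not linearizable

through event 5 a valid linearization exists; event 6 (e3 responding at time 6) ends that
the sole real-time-consistent order of 3 completed operations fails the LIFO stack replay
take e1, e2, e3: step 3 already fails, because e3 pop() → 95 cannot occur there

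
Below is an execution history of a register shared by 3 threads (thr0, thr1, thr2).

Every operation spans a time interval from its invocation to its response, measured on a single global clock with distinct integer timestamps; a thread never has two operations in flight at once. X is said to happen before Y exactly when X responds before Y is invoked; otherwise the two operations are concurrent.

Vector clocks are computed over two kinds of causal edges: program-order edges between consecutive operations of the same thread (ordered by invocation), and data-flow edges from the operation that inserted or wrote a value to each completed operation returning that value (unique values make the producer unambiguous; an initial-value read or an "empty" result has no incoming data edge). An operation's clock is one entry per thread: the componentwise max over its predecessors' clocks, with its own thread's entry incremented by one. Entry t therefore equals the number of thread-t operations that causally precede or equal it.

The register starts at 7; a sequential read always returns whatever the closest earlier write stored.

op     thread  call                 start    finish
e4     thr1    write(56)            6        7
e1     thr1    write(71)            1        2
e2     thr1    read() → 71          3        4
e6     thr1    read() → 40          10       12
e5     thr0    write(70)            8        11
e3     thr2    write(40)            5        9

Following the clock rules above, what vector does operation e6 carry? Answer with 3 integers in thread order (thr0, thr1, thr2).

(0, 4, 1)

no predecessors for e3 (invoked 5): thr2 increments from zero → (0, 0, 1)
no predecessors for e1 (invoked 1): thr1 increments from zero → (0, 1, 0)
no predecessors for e5 (invoked 8): thr0 increments from zero → (1, 0, 0)
e2 (invocation 3): componentwise max over VC(e1)=(0, 1, 0), +1 at thr1, giving (0, 2, 0)
e4 (invocation 6): componentwise max over VC(e2)=(0, 2, 0), +1 at thr1, giving (0, 3, 0)
e6 (invocation 10): componentwise max over VC(e3)=(0, 0, 1), VC(e4)=(0, 3, 0), +1 at thr1, giving (0, 4, 1)
target: VC(e6) = (0, 4, 1)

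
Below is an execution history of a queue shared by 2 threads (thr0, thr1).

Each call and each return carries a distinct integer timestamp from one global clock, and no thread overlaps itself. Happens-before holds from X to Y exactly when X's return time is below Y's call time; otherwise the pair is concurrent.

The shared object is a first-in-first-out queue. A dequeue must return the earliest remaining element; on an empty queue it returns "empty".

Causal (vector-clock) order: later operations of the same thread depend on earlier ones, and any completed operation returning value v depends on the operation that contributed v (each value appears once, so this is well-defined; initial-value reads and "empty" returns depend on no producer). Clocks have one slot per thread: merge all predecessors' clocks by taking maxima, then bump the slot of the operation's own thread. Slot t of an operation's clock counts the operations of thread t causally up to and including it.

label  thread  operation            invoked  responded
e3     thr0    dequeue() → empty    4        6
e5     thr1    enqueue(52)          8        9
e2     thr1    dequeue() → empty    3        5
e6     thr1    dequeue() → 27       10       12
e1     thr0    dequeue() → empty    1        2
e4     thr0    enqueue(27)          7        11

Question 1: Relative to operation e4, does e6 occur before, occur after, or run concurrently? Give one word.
e6 spans [10,12], e4 spans [7,11]
the intervals overlap in both directions

concurrent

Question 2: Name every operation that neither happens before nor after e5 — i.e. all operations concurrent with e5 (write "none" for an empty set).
concurrent with e5 ([8,9]): every op whose interval crosses 8..9
e1 [1,2]: before
e2 [3,5]: before
e3 [4,6]: before
e4 [7,11]: concurrent
e6 [10,12]: after

e4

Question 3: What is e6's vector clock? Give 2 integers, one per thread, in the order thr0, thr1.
root op e2, invoked 3: fresh clock plus thr1's own tick → (0, 1)
root op e1, invoked 1: fresh clock plus thr0's own tick → (1, 0)
invoked at 8, e5 merges VC(e2)=(0, 1) and bumps thr1's slot → (0, 2)
invoked at 4, e3 merges VC(e1)=(1, 0) and bumps thr0's slot → (2, 0)
invoked at 7, e4 merges VC(e3)=(2, 0) and bumps thr0's slot → (3, 0)
invoked at 10, e6 merges VC(e4)=(3, 0), VC(e5)=(0, 2) and bumps thr1's slot → (3, 3)
target: VC(e6) = (3, 3)

(3, 3)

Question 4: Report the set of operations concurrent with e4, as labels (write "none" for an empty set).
e4 spans [7,11]; an op avoiding the whole window 7..11 is ordered, any other is concurrent
e1 [1,2]: before
e2 [3,5]: before
e3 [4,6]: before
e5 [8,9]: concurrent
e6 [10,12]: concurrent

e5, e6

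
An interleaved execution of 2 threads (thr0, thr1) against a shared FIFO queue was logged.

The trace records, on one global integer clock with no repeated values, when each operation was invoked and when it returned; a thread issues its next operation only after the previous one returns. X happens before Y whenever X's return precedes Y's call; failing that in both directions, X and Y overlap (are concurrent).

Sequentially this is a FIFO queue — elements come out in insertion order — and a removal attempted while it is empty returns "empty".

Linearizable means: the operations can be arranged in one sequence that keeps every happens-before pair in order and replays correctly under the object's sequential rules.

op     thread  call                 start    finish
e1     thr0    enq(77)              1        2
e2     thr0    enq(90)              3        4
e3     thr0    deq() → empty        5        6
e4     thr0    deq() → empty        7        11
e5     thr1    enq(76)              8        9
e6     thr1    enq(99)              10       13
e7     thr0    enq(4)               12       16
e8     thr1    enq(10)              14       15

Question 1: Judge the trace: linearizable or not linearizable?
not linearizable

the violation lands at event 6, e3's response at time 6: events 1..5 linearize, events 1..6 do not
exactly one order of the 3 completed ops respects real time; the FIFO queue replay fails
for example e1, e2, e3 fails at step 3: e3 deq() → empty is not legal there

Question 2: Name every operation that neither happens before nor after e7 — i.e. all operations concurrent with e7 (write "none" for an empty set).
e6, e8

e7 runs from 12 to 16; window-overlapping ops are concurrent
e1 [1,2]: before
e2 [3,4]: before
e3 [5,6]: before
e4 [7,11]: before
e5 [8,9]: before
e6 [10,13]: concurrent
e8 [14,15]: concurrent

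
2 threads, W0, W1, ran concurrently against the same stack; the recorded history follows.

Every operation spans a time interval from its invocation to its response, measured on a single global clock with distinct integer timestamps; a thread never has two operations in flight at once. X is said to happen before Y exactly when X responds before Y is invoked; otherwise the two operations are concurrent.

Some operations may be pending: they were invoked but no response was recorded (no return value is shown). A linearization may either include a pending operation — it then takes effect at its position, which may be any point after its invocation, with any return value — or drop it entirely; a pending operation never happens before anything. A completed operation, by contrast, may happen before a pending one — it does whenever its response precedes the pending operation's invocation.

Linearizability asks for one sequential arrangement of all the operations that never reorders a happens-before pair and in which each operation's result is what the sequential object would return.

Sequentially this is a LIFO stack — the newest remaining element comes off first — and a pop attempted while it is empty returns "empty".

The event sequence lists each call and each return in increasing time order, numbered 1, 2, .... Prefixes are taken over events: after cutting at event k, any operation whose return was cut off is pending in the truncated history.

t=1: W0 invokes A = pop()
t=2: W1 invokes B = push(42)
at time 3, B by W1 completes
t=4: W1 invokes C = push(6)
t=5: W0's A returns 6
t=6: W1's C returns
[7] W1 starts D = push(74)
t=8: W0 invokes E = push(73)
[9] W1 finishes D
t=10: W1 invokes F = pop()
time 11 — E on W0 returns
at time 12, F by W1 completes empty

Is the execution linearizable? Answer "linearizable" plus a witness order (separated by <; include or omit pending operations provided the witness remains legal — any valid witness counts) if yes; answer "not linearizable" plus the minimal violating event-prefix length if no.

not linearizable — minimal violating prefix: 12 events

already the first 12 events (up to F's response at time 12) admit no linearization; the first 11 still do
the 6 completed operations admit 9 real-time orders; each fails the stack replay
one such order, A, B, C, D, E, F, breaks at step 1 where A pop() → 6 is illegal
one such order, A, B, C, D, F, E, breaks at step 1 where A pop() → 6 is illegal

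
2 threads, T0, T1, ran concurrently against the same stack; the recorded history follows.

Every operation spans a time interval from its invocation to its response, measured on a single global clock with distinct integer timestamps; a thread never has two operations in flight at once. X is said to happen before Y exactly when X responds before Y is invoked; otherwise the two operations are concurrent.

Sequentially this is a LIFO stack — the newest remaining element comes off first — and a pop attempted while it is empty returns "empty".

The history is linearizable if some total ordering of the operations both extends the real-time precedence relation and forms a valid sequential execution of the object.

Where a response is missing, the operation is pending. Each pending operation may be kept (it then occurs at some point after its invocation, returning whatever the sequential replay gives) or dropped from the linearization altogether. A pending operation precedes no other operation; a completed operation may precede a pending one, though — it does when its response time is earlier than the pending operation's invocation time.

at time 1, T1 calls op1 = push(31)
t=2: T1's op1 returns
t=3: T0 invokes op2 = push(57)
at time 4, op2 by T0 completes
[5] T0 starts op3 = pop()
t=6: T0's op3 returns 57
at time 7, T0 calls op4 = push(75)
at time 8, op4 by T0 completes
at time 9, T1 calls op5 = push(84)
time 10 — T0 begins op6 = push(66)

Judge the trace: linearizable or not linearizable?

one valid linearization: op1, op2, op3, op4
step 1: op1 push(31) — stack <31>
step 2: op2 push(57) — stack <31,57>
step 3: op3 pop() → 57 — stack <31>
step 4: op4 push(75) — stack <31,75>

linearizable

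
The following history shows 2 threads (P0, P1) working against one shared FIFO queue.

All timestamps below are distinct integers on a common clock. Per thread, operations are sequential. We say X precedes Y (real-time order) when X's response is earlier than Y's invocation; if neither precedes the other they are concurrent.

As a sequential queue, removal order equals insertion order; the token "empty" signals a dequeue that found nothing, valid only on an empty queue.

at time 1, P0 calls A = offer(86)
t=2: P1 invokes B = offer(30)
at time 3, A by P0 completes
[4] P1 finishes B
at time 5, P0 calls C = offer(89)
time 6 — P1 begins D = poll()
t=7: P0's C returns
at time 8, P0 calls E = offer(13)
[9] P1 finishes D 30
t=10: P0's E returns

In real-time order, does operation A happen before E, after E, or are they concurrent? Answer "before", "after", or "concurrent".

before

A spans [1,3], E spans [8,10]
resp(A)=3 < inv(E)=8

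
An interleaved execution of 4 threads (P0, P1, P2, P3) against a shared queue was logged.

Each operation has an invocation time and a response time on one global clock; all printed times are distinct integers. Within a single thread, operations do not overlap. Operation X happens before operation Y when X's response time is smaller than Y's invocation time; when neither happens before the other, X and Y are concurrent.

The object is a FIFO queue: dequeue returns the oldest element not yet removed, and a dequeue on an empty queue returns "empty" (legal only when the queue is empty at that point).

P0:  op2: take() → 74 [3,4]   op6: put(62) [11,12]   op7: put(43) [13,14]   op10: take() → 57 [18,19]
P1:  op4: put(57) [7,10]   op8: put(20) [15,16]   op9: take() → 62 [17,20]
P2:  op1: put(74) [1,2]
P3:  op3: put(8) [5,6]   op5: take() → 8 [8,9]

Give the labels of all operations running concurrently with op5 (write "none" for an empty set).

op5 spans [8,9]: anything still running between times 8 and 9 counts as concurrent
op1 [1,2]: before
op2 [3,4]: before
op3 [5,6]: before
op4 [7,10]: concurrent
op6 [11,12]: after
op7 [13,14]: after
op8 [15,16]: after
op9 [17,20]: after
op10 [18,19]: after

op4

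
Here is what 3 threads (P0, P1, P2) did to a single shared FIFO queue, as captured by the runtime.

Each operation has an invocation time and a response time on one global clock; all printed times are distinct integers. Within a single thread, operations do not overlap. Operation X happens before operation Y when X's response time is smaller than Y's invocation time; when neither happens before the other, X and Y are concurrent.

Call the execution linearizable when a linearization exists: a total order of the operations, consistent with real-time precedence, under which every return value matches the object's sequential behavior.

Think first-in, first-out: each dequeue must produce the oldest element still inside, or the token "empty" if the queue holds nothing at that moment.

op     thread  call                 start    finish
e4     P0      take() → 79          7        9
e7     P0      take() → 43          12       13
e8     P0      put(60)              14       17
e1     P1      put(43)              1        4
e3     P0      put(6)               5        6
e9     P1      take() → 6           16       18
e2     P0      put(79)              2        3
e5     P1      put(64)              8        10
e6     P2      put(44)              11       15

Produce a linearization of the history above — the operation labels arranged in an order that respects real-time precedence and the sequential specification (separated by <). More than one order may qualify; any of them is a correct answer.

1. e2 put(79), leaving queue <79>
2. e1 put(43), leaving queue <79,43>
3. e3 put(6), leaving queue <79,43,6>
4. e4 take() → 79, leaving queue <43,6>
5. e5 put(64), leaving queue <43,6,64>
6. e6 put(44), leaving queue <43,6,64,44>
7. e7 take() → 43, leaving queue <6,64,44>
8. e8 put(60), leaving queue <6,64,44,60>
9. e9 take() → 6, leaving queue <64,44,60>

e2 < e1 < e3 < e4 < e5 < e6 < e7 < e8 < e9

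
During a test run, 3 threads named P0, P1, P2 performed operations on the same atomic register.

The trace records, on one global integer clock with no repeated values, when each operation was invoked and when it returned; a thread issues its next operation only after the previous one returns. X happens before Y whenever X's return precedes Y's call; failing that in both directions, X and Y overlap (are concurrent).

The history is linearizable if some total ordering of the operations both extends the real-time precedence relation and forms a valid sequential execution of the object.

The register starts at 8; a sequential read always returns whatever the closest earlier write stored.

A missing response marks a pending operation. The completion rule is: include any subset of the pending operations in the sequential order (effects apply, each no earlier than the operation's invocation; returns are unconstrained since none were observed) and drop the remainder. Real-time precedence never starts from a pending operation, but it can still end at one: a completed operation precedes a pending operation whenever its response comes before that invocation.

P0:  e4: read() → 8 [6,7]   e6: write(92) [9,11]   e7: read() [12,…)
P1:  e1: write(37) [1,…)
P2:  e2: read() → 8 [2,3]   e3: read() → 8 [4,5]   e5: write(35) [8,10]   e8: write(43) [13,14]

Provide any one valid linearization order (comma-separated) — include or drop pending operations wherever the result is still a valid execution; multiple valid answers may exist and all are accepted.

after step 1 (e2 read() → 8): value 8
after step 2 (e3 read() → 8): value 8
after step 3 (e4 read() → 8): value 8
after step 4 (e1 write(37) (pending, included)): value 37
after step 5 (e5 write(35)): value 35
after step 6 (e6 write(92)): value 92
after step 7 (e7 read() (pending, included)): value 92
after step 8 (e8 write(43)): value 43

e2, e3, e4, e1, e5, e6, e7, e8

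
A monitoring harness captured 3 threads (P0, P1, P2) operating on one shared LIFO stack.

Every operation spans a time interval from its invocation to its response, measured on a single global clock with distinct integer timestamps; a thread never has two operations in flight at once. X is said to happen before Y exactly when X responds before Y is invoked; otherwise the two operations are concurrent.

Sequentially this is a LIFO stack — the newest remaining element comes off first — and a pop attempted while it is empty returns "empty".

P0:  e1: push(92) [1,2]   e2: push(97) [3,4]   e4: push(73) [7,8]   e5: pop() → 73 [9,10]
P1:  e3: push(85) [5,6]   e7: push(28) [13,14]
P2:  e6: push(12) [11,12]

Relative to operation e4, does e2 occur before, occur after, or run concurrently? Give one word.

before

e2 spans [3,4], e4 spans [7,8]
resp(e2)=4 < inv(e4)=7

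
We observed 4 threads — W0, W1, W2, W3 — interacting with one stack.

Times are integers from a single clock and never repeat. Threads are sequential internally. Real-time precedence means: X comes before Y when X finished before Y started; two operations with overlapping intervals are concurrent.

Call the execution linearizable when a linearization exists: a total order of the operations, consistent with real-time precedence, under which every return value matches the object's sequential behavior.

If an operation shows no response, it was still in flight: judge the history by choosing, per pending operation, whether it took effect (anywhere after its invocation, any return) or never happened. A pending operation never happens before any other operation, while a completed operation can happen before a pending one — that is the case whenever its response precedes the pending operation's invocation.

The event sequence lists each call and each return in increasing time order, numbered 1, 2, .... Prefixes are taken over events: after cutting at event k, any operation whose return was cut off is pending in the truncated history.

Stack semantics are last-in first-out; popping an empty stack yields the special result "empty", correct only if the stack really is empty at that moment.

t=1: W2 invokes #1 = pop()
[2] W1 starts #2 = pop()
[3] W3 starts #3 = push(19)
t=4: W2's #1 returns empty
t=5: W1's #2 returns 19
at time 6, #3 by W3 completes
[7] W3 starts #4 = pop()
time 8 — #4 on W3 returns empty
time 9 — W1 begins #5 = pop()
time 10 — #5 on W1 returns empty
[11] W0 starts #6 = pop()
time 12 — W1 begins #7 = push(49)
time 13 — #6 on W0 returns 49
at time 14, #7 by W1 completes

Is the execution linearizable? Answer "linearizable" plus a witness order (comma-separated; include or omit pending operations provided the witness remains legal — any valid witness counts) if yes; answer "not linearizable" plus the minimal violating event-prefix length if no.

after step 1 (#1 pop() → empty): stack <>
after step 2 (#3 push(19)): stack <19>
after step 3 (#2 pop() → 19): stack <>
after step 4 (#4 pop() → empty): stack <>
after step 5 (#5 pop() → empty): stack <>
after step 6 (#7 push(49)): stack <49>
after step 7 (#6 pop() → 49): stack <>

linearizable — witness: #1, #3, #2, #4, #5, #7, #6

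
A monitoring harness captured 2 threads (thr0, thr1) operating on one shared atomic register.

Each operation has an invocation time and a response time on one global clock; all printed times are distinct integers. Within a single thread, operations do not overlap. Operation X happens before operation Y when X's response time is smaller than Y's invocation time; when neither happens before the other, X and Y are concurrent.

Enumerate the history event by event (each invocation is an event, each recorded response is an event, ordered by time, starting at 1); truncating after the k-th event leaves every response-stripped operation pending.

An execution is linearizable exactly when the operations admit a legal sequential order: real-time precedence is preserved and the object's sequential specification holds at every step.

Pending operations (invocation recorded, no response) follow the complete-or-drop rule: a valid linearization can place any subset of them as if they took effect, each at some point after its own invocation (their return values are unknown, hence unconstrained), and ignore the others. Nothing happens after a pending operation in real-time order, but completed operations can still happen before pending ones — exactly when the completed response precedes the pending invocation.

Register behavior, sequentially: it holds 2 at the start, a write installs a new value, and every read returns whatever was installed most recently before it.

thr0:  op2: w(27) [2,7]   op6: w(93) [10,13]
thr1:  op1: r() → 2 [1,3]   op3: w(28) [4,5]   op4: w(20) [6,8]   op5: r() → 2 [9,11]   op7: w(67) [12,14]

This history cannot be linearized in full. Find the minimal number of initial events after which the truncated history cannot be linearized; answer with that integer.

11

a valid linearization of events 1..10 exists, for instance op1, op2, op3, op4:
after step 1 (op1 r() → 2): value 2
after step 2 (op2 w(27)): value 27
after step 3 (op3 w(28)): value 28
after step 4 (op4 w(20)): value 20
at event 11 (op5's time-11 response) nothing linearizes any more
including or dropping the 1 pending operation (op6) in any combination fails
take op1, op2, op3, op4, op5 (pending dropped): step 5 already fails, because op5 r() → 2 cannot occur there
take op1, op3, op2, op4, op5 (pending dropped): step 5 already fails, because op5 r() → 2 cannot occur there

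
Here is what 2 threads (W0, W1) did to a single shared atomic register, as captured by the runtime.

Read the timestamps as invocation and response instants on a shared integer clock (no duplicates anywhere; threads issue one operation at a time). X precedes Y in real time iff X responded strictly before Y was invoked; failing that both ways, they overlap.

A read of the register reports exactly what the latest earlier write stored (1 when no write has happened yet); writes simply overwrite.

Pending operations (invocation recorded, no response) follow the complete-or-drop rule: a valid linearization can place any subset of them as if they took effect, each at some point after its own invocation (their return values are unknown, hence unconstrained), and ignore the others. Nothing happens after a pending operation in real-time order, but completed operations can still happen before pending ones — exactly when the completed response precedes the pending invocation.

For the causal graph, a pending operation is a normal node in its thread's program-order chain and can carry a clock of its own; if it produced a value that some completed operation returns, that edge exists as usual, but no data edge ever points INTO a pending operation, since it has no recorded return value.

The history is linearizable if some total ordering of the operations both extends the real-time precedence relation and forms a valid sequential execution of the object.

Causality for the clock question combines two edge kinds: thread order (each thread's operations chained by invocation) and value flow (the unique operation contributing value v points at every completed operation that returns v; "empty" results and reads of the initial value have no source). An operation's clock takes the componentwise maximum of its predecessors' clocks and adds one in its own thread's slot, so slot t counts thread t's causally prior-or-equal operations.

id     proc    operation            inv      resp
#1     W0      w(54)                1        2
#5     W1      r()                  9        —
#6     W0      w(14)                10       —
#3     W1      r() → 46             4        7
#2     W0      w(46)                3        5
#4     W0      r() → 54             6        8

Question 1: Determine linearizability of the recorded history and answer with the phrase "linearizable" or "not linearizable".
not linearizable

cut after 7 events: linearizable; cut after 8 events (#4 responds, time 8): not linearizable
no legal order exists: 3 real-time-consistent candidates over 4 completed atomic register operations, all rejected
one such order, #1, #2, #3, #4, breaks at step 4 where #4 r() → 54 is illegal
one such order, #1, #2, #4, #3, breaks at step 3 where #4 r() → 54 is illegal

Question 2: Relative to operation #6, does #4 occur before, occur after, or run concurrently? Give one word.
before

#4 spans [6,8], #6 spans [10,…)
resp(#4)=8 < inv(#6)=10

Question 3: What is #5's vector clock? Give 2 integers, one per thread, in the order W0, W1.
(2, 2)

no predecessors for #1 (invoked 1): W0 increments from zero → (1, 0)
VC(#2, invoked at 3): max of VC(#1)=(1, 0), then +1 on thread W0 → (2, 0)
VC(#3, invoked at 4): max of VC(#2)=(2, 0), then +1 on thread W1 → (2, 1)
VC(#4, invoked at 6): max of VC(#1)=(1, 0), VC(#2)=(2, 0), then +1 on thread W0 → (3, 0)
VC(#5, invoked at 9): max of VC(#3)=(2, 1), then +1 on thread W1 → (2, 2)
VC(#6, invoked at 10): max of VC(#4)=(3, 0), then +1 on thread W0 → (4, 0)
target: VC(#5) = (2, 2)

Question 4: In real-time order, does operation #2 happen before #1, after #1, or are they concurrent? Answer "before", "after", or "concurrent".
after

#2 spans [3,5], #1 spans [1,2]
resp(#1)=2 < inv(#2)=3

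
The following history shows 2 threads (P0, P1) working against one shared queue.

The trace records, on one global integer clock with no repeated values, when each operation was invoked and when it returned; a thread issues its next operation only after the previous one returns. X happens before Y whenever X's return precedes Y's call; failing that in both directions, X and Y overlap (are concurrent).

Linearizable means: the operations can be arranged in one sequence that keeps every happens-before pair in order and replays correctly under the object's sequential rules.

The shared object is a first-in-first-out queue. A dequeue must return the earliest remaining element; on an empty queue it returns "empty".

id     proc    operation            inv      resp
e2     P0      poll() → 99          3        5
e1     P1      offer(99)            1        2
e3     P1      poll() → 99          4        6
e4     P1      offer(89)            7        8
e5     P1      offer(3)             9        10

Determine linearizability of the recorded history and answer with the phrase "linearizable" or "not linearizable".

events 1..5 are fine; event 6 — the response of e3 at time 6 — makes the prefix non-linearizable
all 2 real-time-respecting orders fail — 3 completed queue operations, no legal replay
sample order e1, e2, e3 stalls at step 3 — e3 poll() → 99 has no legal effect
sample order e1, e3, e2 stalls at step 3 — e2 poll() → 99 has no legal effect

not linearizable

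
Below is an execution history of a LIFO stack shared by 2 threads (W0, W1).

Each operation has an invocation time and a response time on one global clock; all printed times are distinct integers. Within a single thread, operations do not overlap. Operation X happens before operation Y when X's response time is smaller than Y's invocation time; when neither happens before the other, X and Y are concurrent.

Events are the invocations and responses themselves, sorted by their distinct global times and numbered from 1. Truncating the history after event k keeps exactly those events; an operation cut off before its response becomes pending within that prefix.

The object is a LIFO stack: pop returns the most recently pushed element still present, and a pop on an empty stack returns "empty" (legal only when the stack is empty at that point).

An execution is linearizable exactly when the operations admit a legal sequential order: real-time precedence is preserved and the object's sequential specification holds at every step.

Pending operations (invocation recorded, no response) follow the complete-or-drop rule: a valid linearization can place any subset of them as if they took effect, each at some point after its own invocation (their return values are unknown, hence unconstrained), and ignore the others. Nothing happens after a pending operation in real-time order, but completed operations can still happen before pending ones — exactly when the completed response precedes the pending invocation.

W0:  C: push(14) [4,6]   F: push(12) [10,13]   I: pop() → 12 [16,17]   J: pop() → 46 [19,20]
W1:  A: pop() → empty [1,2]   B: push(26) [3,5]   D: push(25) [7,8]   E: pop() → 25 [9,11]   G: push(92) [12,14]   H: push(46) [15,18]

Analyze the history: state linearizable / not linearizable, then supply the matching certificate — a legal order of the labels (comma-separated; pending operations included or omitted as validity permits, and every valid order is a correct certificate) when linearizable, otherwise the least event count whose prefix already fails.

linearizable — witness: A, B, C, D, E, G, F, I, H, J

step 1: A pop() → empty — stack <>
step 2: B push(26) — stack <26>
step 3: C push(14) — stack <26,14>
step 4: D push(25) — stack <26,14,25>
step 5: E pop() → 25 — stack <26,14>
step 6: G push(92) — stack <26,14,92>
step 7: F push(12) — stack <26,14,92,12>
step 8: I pop() → 12 — stack <26,14,92>
step 9: H push(46) — stack <26,14,92,46>
step 10: J pop() → 46 — stack <26,14,92>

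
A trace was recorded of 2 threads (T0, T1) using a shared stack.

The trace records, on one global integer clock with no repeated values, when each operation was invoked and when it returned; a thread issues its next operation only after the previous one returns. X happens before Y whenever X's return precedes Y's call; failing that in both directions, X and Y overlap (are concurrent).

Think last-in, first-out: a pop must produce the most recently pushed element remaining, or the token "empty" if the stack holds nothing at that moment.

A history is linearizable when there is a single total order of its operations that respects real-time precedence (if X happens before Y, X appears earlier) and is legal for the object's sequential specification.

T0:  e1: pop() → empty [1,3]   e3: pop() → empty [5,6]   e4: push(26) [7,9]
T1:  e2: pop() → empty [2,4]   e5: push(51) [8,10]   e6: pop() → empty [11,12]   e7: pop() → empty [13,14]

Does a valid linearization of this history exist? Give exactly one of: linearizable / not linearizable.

the violation lands at event 12, e6's response at time 12: events 1..11 linearize, events 1..12 do not
real-time-consistent orders of the 6 completed operations: 4 — all fail the stack replay
for example e1, e2, e3, e4, e5, e6 fails at step 6: e6 pop() → empty is not legal there
for example e1, e2, e3, e5, e4, e6 fails at step 6: e6 pop() → empty is not legal there

not linearizable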